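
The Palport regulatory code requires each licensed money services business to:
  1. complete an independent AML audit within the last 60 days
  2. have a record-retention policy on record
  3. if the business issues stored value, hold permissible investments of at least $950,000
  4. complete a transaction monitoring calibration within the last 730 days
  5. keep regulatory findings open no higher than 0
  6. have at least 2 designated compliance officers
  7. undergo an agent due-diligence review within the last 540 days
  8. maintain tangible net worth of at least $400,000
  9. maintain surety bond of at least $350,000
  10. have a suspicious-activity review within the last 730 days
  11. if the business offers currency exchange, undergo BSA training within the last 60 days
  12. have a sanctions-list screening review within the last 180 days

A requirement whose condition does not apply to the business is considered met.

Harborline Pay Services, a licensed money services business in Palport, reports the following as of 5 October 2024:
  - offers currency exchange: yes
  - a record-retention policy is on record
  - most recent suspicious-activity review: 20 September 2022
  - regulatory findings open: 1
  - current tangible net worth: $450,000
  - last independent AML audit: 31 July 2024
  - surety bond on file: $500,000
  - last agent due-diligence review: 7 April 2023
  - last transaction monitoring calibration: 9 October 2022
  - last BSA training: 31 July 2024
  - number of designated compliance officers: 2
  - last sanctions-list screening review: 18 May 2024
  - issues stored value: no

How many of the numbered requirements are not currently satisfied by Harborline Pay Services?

5

1. independent AML audit 66 days ago vs limit 60 → not met
2. record-retention policy present → met
3. condition 'issues stored value' does not hold → requirement n/a → met
4. transaction monitoring calibration 727 days ago vs limit 730 → met
5. regulatory findings open 1 > 0 → not met
6. designated compliance officers 2 ≥ 2 → met
7. agent due-diligence review 547 days ago vs limit 540 → not met
8. tangible net worth $450,000 ≥ $400,000 → met
9. surety bond $500,000 ≥ $350,000 → met
10. suspicious-activity review 746 days ago vs limit 730 → not met
11. condition 'offers currency exchange' holds; BSA training 66 days ago vs limit 60 → not met
12. sanctions-list screening review 140 days ago vs limit 180 → met
Not met: 5 of 12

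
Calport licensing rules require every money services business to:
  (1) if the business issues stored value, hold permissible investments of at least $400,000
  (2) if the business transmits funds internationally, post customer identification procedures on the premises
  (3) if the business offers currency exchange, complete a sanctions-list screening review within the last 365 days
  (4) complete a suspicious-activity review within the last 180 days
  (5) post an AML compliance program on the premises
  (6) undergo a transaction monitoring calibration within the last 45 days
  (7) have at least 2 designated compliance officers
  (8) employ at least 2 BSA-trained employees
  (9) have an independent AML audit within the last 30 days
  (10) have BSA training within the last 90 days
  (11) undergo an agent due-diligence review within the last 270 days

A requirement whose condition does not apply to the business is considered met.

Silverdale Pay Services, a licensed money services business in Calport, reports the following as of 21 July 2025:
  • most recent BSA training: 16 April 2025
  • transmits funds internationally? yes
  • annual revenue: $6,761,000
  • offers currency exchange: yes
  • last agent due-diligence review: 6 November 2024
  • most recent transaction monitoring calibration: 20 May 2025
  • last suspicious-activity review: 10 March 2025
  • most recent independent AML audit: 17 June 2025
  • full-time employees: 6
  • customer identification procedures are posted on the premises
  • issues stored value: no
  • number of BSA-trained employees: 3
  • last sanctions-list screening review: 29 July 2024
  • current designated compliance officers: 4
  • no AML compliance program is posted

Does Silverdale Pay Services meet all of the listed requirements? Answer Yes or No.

1. condition 'issues stored value' does not hold → requirement n/a → met
2. condition 'transmits funds internationally' holds; customer identification procedures present → met
3. condition 'offers currency exchange' holds; sanctions-list screening review 357 days ago vs limit 365 → met
4. suspicious-activity review 133 days ago vs limit 180 → met
5. AML compliance program absent → not met
6. transaction monitoring calibration 62 days ago vs limit 45 → not met
7. designated compliance officers 4 ≥ 2 → met
8. BSA-trained employees 3 ≥ 2 → met
9. independent AML audit 34 days ago vs limit 30 → not met
10. BSA training 96 days ago vs limit 90 → not met
11. agent due-diligence review 257 days ago vs limit 270 → met
Not met: 5, 6, 9, 10

No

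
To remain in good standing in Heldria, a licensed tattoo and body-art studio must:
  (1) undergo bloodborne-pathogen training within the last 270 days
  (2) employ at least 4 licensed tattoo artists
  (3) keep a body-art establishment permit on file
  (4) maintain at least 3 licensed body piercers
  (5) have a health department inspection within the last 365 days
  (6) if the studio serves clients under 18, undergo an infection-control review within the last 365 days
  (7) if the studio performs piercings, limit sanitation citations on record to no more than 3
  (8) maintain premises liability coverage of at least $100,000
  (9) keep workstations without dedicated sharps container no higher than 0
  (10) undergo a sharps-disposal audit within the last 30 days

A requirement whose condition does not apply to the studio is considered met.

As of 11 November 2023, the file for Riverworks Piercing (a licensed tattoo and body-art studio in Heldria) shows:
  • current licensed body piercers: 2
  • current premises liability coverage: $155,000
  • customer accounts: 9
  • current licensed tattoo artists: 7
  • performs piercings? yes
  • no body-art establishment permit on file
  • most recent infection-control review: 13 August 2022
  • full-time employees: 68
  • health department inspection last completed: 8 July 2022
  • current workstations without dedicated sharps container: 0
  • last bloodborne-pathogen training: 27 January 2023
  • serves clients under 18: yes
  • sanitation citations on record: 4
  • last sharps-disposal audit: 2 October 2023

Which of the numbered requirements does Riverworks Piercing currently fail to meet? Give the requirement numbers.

1. bloodborne-pathogen training 288 days ago vs limit 270 → not met
2. licensed tattoo artists 7 ≥ 4 → met
3. body-art establishment permit absent → not met
4. licensed body piercers 2 < 3 → not met
5. health department inspection 491 days ago vs limit 365 → not met
6. condition 'serves clients under 18' holds; infection-control review 455 days ago vs limit 365 → not met
7. condition 'performs piercings' holds; sanitation citations on record 4 > 3 → not met
8. premises liability coverage $155,000 ≥ $100,000 → met
9. workstations without dedicated sharps container 0 ≤ 0 → met
10. sharps-disposal audit 40 days ago vs limit 30 → not met
Not met: 1, 3, 4, 5, 6, 7, 10

1, 3, 4, 5, 6, 7, 10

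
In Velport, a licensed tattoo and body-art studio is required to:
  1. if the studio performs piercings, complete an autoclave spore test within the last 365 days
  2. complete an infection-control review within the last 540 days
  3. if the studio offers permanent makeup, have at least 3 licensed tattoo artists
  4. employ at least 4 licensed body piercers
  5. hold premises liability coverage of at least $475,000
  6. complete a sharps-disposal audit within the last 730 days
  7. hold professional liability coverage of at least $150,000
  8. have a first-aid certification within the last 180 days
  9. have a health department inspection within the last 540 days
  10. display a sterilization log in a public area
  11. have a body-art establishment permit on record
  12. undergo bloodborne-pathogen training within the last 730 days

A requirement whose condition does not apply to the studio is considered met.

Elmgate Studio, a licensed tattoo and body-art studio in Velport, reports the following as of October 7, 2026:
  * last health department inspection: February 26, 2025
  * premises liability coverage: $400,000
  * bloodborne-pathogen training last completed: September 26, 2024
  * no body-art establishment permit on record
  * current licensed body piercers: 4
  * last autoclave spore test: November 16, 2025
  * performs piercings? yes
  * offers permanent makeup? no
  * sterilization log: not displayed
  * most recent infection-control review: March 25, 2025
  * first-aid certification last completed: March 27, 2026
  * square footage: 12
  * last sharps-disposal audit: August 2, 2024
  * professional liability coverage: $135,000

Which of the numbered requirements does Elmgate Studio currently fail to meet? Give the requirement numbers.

2, 5, 6, 7, 8, 9, 10, 11, 12

1. condition 'performs piercings' holds; autoclave spore test 325 days ago vs limit 365 → met
2. infection-control review 561 days ago vs limit 540 → not met
3. condition 'offers permanent makeup' does not hold → requirement n/a → met
4. licensed body piercers 4 ≥ 4 → met
5. premises liability coverage $400,000 < $475,000 → not met
6. sharps-disposal audit 796 days ago vs limit 730 → not met
7. professional liability coverage $135,000 < $150,000 → not met
8. first-aid certification 194 days ago vs limit 180 → not met
9. health department inspection 588 days ago vs limit 540 → not met
10. sterilization log absent → not met
11. body-art establishment permit absent → not met
12. bloodborne-pathogen training 741 days ago vs limit 730 → not met
Not met: 2, 5, 6, 7, 8, 9, 10, 11, 12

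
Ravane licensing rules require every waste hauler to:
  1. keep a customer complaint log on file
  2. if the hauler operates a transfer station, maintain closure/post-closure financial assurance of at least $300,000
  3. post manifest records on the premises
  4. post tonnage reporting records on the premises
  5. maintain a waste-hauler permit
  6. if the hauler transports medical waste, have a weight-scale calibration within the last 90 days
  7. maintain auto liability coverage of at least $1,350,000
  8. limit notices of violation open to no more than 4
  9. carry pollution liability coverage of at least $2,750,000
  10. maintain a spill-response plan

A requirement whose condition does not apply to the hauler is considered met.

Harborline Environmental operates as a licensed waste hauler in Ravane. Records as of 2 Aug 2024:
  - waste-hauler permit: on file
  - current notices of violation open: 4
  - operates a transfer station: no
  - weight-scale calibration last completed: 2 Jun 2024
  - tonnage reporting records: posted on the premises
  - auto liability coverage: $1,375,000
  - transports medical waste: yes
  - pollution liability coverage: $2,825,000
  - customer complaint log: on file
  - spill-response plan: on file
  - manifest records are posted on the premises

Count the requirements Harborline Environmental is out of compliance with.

1. customer complaint log present → met
2. condition 'operates a transfer station' does not hold → requirement n/a → met
3. manifest records present → met
4. tonnage reporting records present → met
5. waste-hauler permit present → met
6. condition 'transports medical waste' holds; weight-scale calibration 61 days ago vs limit 90 → met
7. auto liability coverage $1,375,000 ≥ $1,350,000 → met
8. notices of violation open 4 ≤ 4 → met
9. pollution liability coverage $2,825,000 ≥ $2,750,000 → met
10. spill-response plan present → met
Not met: 0 of 10

0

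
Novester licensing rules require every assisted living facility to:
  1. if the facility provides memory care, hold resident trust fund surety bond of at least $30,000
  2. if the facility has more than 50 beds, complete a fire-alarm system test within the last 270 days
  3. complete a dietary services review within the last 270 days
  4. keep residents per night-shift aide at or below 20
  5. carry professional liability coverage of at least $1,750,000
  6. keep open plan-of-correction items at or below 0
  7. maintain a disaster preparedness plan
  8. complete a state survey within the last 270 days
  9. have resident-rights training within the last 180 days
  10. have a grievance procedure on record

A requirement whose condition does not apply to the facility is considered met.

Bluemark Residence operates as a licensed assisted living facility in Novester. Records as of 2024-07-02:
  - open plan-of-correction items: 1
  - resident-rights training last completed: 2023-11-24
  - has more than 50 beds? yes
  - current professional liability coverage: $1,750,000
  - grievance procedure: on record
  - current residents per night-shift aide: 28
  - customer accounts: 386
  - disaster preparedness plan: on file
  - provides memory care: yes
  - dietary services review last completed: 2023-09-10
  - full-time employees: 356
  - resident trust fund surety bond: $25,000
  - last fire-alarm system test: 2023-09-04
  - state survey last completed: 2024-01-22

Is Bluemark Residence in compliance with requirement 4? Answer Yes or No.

No

4. residents per night-shift aide 28 > 20 → not met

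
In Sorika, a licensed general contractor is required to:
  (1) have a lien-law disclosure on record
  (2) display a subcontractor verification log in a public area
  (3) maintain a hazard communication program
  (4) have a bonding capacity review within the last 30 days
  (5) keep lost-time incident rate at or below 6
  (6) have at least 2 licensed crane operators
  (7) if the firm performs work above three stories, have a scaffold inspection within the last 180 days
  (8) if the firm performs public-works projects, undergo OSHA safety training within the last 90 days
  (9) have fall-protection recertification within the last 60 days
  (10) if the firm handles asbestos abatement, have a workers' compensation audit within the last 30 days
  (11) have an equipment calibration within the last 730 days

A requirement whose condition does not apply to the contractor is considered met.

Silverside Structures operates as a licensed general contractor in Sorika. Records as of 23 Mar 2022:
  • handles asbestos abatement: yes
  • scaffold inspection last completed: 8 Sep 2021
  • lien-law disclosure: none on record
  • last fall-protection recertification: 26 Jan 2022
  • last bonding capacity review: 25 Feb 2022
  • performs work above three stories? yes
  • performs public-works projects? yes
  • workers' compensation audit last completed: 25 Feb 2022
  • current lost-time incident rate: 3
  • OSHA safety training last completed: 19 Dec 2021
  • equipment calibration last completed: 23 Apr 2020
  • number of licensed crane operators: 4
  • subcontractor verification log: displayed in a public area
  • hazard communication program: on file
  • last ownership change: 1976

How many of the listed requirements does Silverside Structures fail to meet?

1. lien-law disclosure absent → not met
2. subcontractor verification log present → met
3. hazard communication program present → met
4. bonding capacity review 26 days ago vs limit 30 → met
5. lost-time incident rate 3 ≤ 6 → met
6. licensed crane operators 4 ≥ 2 → met
7. condition 'performs work above three stories' holds; scaffold inspection 196 days ago vs limit 180 → not met
8. condition 'performs public-works projects' holds; OSHA safety training 94 days ago vs limit 90 → not met
9. fall-protection recertification 56 days ago vs limit 60 → met
10. condition 'handles asbestos abatement' holds; workers' compensation audit 26 days ago vs limit 30 → met
11. equipment calibration 699 days ago vs limit 730 → met
Not met: 3 of 11

3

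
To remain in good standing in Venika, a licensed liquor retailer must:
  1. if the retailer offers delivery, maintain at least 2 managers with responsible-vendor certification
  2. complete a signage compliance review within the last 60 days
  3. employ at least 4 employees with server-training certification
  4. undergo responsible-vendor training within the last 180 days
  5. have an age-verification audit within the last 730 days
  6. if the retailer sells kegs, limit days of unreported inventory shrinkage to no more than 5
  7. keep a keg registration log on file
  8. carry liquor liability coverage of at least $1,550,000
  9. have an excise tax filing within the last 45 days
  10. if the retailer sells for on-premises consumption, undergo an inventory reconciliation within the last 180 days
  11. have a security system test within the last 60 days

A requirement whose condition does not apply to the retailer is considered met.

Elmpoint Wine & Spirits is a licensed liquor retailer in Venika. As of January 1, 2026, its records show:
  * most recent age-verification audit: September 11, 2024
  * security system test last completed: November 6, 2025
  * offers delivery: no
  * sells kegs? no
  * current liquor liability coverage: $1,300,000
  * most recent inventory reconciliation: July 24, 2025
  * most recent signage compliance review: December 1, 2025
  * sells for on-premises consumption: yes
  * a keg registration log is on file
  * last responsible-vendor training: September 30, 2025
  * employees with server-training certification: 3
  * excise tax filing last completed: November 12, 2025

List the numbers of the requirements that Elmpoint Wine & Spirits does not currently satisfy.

3, 8, 9

1. condition 'offers delivery' does not hold → requirement n/a → met
2. signage compliance review 31 days ago vs limit 60 → met
3. employees with server-training certification 3 < 4 → not met
4. responsible-vendor training 93 days ago vs limit 180 → met
5. age-verification audit 477 days ago vs limit 730 → met
6. condition 'sells kegs' does not hold → requirement n/a → met
7. keg registration log present → met
8. liquor liability coverage $1,300,000 < $1,550,000 → not met
9. excise tax filing 50 days ago vs limit 45 → not met
10. condition 'sells for on-premises consumption' holds; inventory reconciliation 161 days ago vs limit 180 → met
11. security system test 56 days ago vs limit 60 → met
Not met: 3, 8, 9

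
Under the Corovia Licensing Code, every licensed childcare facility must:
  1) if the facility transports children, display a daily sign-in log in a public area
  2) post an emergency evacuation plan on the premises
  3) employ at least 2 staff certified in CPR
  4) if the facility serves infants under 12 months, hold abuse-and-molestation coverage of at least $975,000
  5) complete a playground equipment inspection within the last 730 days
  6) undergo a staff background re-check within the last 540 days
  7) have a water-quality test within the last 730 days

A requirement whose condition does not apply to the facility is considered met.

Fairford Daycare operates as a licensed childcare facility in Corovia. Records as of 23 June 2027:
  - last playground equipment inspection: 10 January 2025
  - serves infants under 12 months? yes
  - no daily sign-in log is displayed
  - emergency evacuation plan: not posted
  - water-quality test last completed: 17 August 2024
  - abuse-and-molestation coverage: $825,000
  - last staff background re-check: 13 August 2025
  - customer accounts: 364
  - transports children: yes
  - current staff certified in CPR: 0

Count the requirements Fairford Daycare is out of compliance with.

1. condition 'transports children' holds; daily sign-in log absent → not met
2. emergency evacuation plan absent → not met
3. staff certified in CPR 0 < 2 → not met
4. condition 'serves infants under 12 months' holds; abuse-and-molestation coverage $825,000 < $975,000 → not met
5. playground equipment inspection 894 days ago vs limit 730 → not met
6. staff background re-check 679 days ago vs limit 540 → not met
7. water-quality test 1040 days ago vs limit 730 → not met
Not met: 7 of 7

7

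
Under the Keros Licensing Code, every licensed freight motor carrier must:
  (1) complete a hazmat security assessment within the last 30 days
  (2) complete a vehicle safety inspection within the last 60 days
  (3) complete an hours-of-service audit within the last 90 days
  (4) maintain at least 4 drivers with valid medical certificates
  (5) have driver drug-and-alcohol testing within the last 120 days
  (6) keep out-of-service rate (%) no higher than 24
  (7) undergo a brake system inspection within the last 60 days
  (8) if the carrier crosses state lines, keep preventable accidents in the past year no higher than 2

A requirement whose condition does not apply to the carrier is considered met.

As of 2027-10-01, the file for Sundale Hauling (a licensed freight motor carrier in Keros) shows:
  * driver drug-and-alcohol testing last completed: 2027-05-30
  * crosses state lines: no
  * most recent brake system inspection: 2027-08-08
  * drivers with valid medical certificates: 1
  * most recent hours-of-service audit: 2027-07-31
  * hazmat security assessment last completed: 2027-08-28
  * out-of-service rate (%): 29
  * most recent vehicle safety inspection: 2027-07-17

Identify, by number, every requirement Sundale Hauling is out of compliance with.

1, 2, 4, 5, 6

1. hazmat security assessment 34 days ago vs limit 30 → not met
2. vehicle safety inspection 76 days ago vs limit 60 → not met
3. hours-of-service audit 62 days ago vs limit 90 → met
4. drivers with valid medical certificates 1 < 4 → not met
5. driver drug-and-alcohol testing 124 days ago vs limit 120 → not met
6. out-of-service rate (%) 29 > 24 → not met
7. brake system inspection 54 days ago vs limit 60 → met
8. condition 'crosses state lines' does not hold → requirement n/a → met
Not met: 1, 2, 4, 5, 6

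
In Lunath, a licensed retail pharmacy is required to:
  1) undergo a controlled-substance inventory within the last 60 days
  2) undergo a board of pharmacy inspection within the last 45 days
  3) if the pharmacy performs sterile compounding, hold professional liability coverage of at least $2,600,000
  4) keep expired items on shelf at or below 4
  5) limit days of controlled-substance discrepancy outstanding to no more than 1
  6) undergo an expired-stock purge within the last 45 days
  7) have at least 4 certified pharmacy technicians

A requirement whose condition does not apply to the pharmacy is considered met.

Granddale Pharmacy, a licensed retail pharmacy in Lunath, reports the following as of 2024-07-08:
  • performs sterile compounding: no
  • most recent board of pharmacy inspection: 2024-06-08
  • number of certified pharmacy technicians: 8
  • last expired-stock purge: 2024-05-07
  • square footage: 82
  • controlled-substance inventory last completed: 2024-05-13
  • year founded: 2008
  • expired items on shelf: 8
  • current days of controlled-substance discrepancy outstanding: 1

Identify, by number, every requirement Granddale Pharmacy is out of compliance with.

4, 6

1. controlled-substance inventory 56 days ago vs limit 60 → met
2. board of pharmacy inspection 30 days ago vs limit 45 → met
3. condition 'performs sterile compounding' does not hold → requirement n/a → met
4. expired items on shelf 8 > 4 → not met
5. days of controlled-substance discrepancy outstanding 1 ≤ 1 → met
6. expired-stock purge 62 days ago vs limit 45 → not met
7. certified pharmacy technicians 8 ≥ 4 → met
Not met: 4, 6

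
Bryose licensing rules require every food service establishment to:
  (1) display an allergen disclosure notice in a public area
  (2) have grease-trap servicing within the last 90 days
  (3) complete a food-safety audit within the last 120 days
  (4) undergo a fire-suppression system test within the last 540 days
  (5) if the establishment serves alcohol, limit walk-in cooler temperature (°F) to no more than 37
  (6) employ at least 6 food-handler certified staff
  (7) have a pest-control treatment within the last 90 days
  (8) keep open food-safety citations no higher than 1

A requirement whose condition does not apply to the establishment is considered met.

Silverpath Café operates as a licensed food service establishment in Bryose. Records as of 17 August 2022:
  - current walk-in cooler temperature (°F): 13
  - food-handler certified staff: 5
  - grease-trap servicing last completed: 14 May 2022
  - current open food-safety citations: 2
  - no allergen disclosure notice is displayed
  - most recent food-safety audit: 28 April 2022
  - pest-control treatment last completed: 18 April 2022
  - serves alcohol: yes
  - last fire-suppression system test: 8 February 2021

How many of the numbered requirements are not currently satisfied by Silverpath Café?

1. allergen disclosure notice absent → not met
2. grease-trap servicing 95 days ago vs limit 90 → not met
3. food-safety audit 111 days ago vs limit 120 → met
4. fire-suppression system test 555 days ago vs limit 540 → not met
5. condition 'serves alcohol' holds; walk-in cooler temperature (°F) 13 ≤ 37 → met
6. food-handler certified staff 5 < 6 → not met
7. pest-control treatment 121 days ago vs limit 90 → not met
8. open food-safety citations 2 > 1 → not met
Not met: 6 of 8

6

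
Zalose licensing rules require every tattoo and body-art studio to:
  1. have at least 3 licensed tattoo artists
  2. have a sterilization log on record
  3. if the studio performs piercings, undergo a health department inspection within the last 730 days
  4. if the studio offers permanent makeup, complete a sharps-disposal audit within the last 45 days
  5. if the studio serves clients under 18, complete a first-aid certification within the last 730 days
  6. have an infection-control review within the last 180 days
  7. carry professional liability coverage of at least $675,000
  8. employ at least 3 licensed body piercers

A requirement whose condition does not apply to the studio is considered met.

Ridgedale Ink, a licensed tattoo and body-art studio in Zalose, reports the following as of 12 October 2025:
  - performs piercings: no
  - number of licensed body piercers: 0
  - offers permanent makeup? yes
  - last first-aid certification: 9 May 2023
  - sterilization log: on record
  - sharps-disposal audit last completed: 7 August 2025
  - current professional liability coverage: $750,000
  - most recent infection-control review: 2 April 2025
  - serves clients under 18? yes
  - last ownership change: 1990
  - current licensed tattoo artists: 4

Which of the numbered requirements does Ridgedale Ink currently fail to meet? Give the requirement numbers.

1. licensed tattoo artists 4 ≥ 3 → met
2. sterilization log present → met
3. condition 'performs piercings' does not hold → requirement n/a → met
4. condition 'offers permanent makeup' holds; sharps-disposal audit 66 days ago vs limit 45 → not met
5. condition 'serves clients under 18' holds; first-aid certification 887 days ago vs limit 730 → not met
6. infection-control review 193 days ago vs limit 180 → not met
7. professional liability coverage $750,000 ≥ $675,000 → met
8. licensed body piercers 0 < 3 → not met
Not met: 4, 5, 6, 8

4, 5, 6, 8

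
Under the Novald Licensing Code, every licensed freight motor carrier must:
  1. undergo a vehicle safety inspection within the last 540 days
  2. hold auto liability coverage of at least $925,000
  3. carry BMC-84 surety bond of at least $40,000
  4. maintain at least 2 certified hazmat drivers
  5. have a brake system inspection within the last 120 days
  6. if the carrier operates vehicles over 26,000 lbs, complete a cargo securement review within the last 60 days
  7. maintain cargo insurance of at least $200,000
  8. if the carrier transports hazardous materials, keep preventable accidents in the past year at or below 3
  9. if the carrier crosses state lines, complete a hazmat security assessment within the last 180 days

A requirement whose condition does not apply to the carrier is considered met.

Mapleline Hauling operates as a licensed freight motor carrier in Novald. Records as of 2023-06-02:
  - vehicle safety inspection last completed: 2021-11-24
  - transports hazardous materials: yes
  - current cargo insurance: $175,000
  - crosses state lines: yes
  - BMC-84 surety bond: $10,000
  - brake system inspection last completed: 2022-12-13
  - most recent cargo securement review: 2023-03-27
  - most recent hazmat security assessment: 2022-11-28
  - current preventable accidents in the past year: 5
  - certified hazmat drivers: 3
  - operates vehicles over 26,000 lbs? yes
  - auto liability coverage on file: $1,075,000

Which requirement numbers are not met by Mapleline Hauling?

1, 3, 5, 6, 7, 8, 9

1. vehicle safety inspection 555 days ago vs limit 540 → not met
2. auto liability coverage $1,075,000 ≥ $925,000 → met
3. BMC-84 surety bond $10,000 < $40,000 → not met
4. certified hazmat drivers 3 ≥ 2 → met
5. brake system inspection 171 days ago vs limit 120 → not met
6. condition 'operates vehicles over 26,000 lbs' holds; cargo securement review 67 days ago vs limit 60 → not met
7. cargo insurance $175,000 < $200,000 → not met
8. condition 'transports hazardous materials' holds; preventable accidents in the past year 5 > 3 → not met
9. condition 'crosses state lines' holds; hazmat security assessment 186 days ago vs limit 180 → not met
Not met: 1, 3, 5, 6, 7, 8, 9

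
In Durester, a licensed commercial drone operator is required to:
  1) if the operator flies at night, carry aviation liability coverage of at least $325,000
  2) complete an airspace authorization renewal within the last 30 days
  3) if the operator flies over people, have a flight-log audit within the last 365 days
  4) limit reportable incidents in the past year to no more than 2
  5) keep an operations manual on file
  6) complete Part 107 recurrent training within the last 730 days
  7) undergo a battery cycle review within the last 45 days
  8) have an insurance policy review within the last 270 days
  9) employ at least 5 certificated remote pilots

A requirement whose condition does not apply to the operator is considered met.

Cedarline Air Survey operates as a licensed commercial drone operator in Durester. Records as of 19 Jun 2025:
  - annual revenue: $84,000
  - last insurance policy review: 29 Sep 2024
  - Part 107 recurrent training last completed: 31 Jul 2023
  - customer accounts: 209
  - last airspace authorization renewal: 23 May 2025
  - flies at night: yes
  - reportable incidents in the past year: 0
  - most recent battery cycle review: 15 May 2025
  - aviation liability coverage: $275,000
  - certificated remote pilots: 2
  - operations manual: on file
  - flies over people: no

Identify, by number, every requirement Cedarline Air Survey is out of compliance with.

1, 9

1. condition 'flies at night' holds; aviation liability coverage $275,000 < $325,000 → not met
2. airspace authorization renewal 27 days ago vs limit 30 → met
3. condition 'flies over people' does not hold → requirement n/a → met
4. reportable incidents in the past year 0 ≤ 2 → met
5. operations manual present → met
6. Part 107 recurrent training 689 days ago vs limit 730 → met
7. battery cycle review 35 days ago vs limit 45 → met
8. insurance policy review 263 days ago vs limit 270 → met
9. certificated remote pilots 2 < 5 → not met
Not met: 1, 9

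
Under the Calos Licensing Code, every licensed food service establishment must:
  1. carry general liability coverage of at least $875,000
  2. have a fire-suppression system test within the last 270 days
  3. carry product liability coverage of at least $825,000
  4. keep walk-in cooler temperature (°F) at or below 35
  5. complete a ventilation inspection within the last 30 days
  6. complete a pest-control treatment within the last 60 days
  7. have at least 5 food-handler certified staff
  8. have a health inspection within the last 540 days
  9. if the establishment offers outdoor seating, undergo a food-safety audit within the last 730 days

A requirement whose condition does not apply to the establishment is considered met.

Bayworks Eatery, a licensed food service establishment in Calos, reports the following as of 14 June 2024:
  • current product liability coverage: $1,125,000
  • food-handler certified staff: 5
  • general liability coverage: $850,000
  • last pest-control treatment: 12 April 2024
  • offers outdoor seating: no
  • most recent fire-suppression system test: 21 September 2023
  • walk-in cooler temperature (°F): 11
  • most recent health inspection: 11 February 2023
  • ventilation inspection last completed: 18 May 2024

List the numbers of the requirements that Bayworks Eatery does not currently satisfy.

1, 6

1. general liability coverage $850,000 < $875,000 → not met
2. fire-suppression system test 267 days ago vs limit 270 → met
3. product liability coverage $1,125,000 ≥ $825,000 → met
4. walk-in cooler temperature (°F) 11 ≤ 35 → met
5. ventilation inspection 27 days ago vs limit 30 → met
6. pest-control treatment 63 days ago vs limit 60 → not met
7. food-handler certified staff 5 ≥ 5 → met
8. health inspection 489 days ago vs limit 540 → met
9. condition 'offers outdoor seating' does not hold → requirement n/a → met
Not met: 1, 6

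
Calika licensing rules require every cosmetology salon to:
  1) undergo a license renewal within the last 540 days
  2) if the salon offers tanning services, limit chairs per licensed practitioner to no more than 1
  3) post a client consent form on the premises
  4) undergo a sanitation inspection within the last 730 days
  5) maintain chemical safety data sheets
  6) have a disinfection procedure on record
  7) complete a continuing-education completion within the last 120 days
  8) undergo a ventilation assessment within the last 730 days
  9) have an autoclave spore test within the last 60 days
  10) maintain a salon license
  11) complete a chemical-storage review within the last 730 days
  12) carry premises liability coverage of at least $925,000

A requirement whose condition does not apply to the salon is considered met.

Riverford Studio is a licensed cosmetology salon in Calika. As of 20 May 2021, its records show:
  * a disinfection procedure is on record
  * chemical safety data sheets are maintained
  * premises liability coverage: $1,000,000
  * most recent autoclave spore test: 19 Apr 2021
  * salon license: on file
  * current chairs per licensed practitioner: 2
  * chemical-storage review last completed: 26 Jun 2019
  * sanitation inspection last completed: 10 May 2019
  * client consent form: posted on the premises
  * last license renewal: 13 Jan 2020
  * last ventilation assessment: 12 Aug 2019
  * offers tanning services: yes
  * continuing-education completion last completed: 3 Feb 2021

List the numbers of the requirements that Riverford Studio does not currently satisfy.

1. license renewal 493 days ago vs limit 540 → met
2. condition 'offers tanning services' holds; chairs per licensed practitioner 2 > 1 → not met
3. client consent form present → met
4. sanitation inspection 741 days ago vs limit 730 → not met
5. chemical safety data sheets present → met
6. disinfection procedure present → met
7. continuing-education completion 106 days ago vs limit 120 → met
8. ventilation assessment 647 days ago vs limit 730 → met
9. autoclave spore test 31 days ago vs limit 60 → met
10. salon license present → met
11. chemical-storage review 694 days ago vs limit 730 → met
12. premises liability coverage $1,000,000 ≥ $925,000 → met
Not met: 2, 4

2, 4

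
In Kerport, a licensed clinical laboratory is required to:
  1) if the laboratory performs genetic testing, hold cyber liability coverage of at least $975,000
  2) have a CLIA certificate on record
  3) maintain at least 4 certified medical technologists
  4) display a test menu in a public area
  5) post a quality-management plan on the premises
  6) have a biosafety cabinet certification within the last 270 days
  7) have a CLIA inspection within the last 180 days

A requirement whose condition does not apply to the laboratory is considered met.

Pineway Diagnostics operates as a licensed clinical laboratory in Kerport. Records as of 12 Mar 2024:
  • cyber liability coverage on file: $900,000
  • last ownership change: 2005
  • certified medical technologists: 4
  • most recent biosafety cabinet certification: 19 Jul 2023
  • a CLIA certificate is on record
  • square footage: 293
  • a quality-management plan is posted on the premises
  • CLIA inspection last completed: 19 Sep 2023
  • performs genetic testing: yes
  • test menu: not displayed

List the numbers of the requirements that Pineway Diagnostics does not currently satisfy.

1. condition 'performs genetic testing' holds; cyber liability coverage $900,000 < $975,000 → not met
2. CLIA certificate present → met
3. certified medical technologists 4 ≥ 4 → met
4. test menu absent → not met
5. quality-management plan present → met
6. biosafety cabinet certification 237 days ago vs limit 270 → met
7. CLIA inspection 175 days ago vs limit 180 → met
Not met: 1, 4

1, 4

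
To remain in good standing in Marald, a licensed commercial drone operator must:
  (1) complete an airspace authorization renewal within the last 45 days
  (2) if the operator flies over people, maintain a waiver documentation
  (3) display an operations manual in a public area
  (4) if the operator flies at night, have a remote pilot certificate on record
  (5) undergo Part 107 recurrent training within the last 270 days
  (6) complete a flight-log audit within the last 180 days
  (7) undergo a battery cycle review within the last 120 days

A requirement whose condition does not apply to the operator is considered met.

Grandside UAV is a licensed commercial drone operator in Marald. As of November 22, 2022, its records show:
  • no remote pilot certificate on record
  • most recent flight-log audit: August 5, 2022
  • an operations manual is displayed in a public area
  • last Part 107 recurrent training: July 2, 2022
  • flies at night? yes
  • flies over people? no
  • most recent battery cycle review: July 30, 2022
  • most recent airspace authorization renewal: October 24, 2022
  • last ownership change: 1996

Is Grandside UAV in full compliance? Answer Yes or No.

1. airspace authorization renewal 29 days ago vs limit 45 → met
2. condition 'flies over people' does not hold → requirement n/a → met
3. operations manual present → met
4. condition 'flies at night' holds; remote pilot certificate absent → not met
5. Part 107 recurrent training 143 days ago vs limit 270 → met
6. flight-log audit 109 days ago vs limit 180 → met
7. battery cycle review 115 days ago vs limit 120 → met
Not met: 4

No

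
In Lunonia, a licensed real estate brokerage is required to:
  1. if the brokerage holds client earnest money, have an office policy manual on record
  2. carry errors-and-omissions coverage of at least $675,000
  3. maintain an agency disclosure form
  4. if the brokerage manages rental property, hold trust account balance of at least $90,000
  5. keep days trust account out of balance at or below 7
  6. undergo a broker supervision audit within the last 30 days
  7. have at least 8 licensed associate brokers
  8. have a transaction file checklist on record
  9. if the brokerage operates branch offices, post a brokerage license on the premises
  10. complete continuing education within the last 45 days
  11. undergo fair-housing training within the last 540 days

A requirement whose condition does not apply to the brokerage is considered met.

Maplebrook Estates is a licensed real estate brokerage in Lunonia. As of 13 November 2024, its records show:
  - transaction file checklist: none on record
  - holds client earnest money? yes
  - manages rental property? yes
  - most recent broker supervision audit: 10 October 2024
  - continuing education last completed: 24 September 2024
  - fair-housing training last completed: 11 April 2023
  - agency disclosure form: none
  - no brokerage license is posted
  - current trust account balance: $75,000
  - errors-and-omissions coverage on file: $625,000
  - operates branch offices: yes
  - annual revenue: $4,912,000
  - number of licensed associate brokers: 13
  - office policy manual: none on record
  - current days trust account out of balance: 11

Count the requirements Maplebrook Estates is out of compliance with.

1. condition 'holds client earnest money' holds; office policy manual absent → not met
2. errors-and-omissions coverage $625,000 < $675,000 → not met
3. agency disclosure form absent → not met
4. condition 'manages rental property' holds; trust account balance $75,000 < $90,000 → not met
5. days trust account out of balance 11 > 7 → not met
6. broker supervision audit 34 days ago vs limit 30 → not met
7. licensed associate brokers 13 ≥ 8 → met
8. transaction file checklist absent → not met
9. condition 'operates branch offices' holds; brokerage license absent → not met
10. continuing education 50 days ago vs limit 45 → not met
11. fair-housing training 582 days ago vs limit 540 → not met
Not met: 10 of 11

10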